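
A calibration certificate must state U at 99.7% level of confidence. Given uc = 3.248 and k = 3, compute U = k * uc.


U = k * uc
U = 3 * 3.248
U = 9.7440

9.7440


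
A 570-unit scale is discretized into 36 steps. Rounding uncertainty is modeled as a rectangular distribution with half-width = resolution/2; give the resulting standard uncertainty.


resolution = range / divisions
resolution = 570 / 36 = 15.833333
u_res = resolution / (2*sqrt(3))
u_res = 15.833333 / 3.4641016
u_res = 4.5707

4.5707


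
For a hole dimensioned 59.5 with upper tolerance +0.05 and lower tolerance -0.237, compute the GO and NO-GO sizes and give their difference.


GO = nominal - lower_tol (smallest hole = maximum material condition)
GO = 59.5 - 0.237 = 59.263
NO-GO = nominal + upper_tol (largest hole = least material condition)
NO-GO = 59.5 + 0.05 = 59.55
spread = NO-GO - GO = 59.55 - 59.263 = 0.2870

0.2870


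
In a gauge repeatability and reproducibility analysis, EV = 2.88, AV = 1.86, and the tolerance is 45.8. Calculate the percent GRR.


GRR = sqrt(EV^2 + AV^2) = sqrt(2.88^2 + 1.86^2) = 3.4284107
%GRR = GRR / tol * 100 = 3.4284107 / 45.8 * 100
%GRR = 7.4856

7.4856


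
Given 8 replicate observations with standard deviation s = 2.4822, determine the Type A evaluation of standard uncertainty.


u_A = s / sqrt(n)
u_A = 2.4822 / sqrt(8)
u_A = 2.4822 / 2.8284271
u_A = 0.8776

0.8776


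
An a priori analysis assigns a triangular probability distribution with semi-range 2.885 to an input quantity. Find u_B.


u_B = half_width / sqrt(6)
u_B = 2.885 / 2.4494897
u_B = 1.1778

1.1778


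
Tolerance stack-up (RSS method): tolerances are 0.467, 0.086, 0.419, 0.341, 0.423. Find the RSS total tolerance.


RSS = sqrt(0.467^2 + 0.086^2 + 0.419^2 + 0.341^2 + 0.423^2)
= sqrt(0.696256)
= 0.8344

0.8344


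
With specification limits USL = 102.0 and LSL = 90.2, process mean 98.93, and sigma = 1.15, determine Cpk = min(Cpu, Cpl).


Cpu = (USL - mean) / (3*sigma) = (102.0 - 98.93) / (3*1.15) = 0.8899
Cpl = (mean - LSL) / (3*sigma) = (98.93 - 90.2) / (3*1.15) = 2.5304
Cpk = min(Cpu, Cpl) = 0.8899

0.8899


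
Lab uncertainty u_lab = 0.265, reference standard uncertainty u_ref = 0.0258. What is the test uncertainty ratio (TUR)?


TUR = u_lab / u_ref
= 0.265 / 0.0258
= 10.2713

10.2713


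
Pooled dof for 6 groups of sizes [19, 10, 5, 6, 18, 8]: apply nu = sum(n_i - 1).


nu = sum_i (n_i - 1)
nu = ((19 - 1) + (10 - 1) + (5 - 1) + (6 - 1) + (18 - 1) + (8 - 1))
nu = 18 + 9 + 4 + 5 + 17 + 7
nu = 60

60


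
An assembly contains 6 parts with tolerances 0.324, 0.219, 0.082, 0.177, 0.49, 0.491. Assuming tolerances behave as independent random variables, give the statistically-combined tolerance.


RSS = sqrt(0.324^2 + 0.219^2 + 0.082^2 + 0.177^2 + 0.49^2 + 0.491^2)
= sqrt(0.672171)
= 0.8199

0.8199


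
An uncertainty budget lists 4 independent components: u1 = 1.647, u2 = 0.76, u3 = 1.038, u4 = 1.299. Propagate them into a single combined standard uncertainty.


uc = sqrt(1.647^2 + 0.76^2 + 1.038^2 + 1.299^2)
uc = sqrt(6.055054)
uc = 2.4607

2.4607


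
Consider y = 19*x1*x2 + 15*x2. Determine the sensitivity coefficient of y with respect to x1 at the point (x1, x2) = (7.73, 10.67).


y = 19*x1*x2 + 15*x2
dy/dx1 = 19*x2
Evaluate at x2 = 10.67: c1 = 19 * 10.67
c1 = 202.7300

202.7300


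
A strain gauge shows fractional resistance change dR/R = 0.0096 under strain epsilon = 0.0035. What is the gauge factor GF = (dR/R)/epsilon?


GF = (dR/R) / epsilon
= 0.0096 / 0.0035
= 2.7429

2.7429


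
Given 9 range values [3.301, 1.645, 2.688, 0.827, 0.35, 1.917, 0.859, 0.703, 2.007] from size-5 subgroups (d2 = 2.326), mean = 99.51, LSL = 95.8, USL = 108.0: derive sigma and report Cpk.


R_bar = (3.301 + 1.645 + 2.688 + 0.827 + 0.35 + 1.917 + 0.859 + 0.703 + 2.007) / 9 = 1.5885556
sigma = R_bar / d2 = 1.5885556 / 2.326 = 0.68295598
Cp = (USL - LSL)/(6*sigma) = (108.0 - 95.8)/(6*0.68295598) = 2.9773
Cpu = (108.0 - 99.51)/(3*0.68295598) = 4.1438
Cpl = (99.51 - 95.8)/(3*0.68295598) = 1.8108
Cpk = min(Cpu, Cpl) = 1.8108

1.8108


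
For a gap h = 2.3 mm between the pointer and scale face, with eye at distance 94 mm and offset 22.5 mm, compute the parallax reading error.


error = h * offset / d
= 2.3 * 22.5 / 94
= 0.5505

0.5505


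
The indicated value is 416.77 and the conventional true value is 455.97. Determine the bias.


Systematic error = measured - true
= 416.77 - 455.97
= -39.2000

-39.2000


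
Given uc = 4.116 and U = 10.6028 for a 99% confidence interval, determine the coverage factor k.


k = U / uc
k = 10.6028 / 4.116
k = 2.576

2.576


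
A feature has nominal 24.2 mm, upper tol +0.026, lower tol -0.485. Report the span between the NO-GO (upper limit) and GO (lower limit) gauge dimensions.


GO = nominal - lower_tol (smallest hole = maximum material condition)
GO = 24.2 - 0.485 = 23.715
NO-GO = nominal + upper_tol (largest hole = least material condition)
NO-GO = 24.2 + 0.026 = 24.226
spread = NO-GO - GO = 24.226 - 23.715 = 0.5110

0.5110


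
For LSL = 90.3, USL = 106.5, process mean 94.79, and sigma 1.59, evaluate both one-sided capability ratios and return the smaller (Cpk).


Cpu = (USL - mean) / (3*sigma) = (106.5 - 94.79) / (3*1.59) = 2.4549
Cpl = (mean - LSL) / (3*sigma) = (94.79 - 90.3) / (3*1.59) = 0.9413
Cpk = min(Cpu, Cpl) = 0.9413

0.9413


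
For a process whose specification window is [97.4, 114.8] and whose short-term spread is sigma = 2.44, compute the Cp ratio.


Cp = (USL - LSL) / (6 * sigma)
= (114.8 - 97.4) / (6 * 2.44)
= 17.4000 / 14.6400
= 1.1885

1.1885


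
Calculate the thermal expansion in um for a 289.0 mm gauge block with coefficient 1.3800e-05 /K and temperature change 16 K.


dL = L * alpha * dT
= 289.0 * 1.3800e-05 * 16
= 0.0638112 mm
dL_um = 0.0638112 * 1000 = 63.8112 um

63.8112


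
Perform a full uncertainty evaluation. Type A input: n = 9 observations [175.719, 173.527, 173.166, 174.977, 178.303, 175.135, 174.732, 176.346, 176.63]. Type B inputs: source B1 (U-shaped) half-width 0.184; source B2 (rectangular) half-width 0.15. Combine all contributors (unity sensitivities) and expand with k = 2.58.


mean = (175.719 + 173.527 + 173.166 + 174.977 + 178.303 + 175.135 + 174.732 + 176.346 + 176.63) / 9 = 175.3927778
s = sqrt(sum((x - mean)^2)/(n-1)) = 1.5862999
u_A = s / sqrt(n) = 1.5862999 / sqrt(9) = 0.52876663
u_B1 = 0.184 / sqrt(2) = 0.13010765
u_B2 = 0.15 / sqrt(3) = 0.08660254
uc = sqrt(0.52876663^2 + 0.13010765^2 + 0.08660254^2) = 0.55138204
U = k * uc = 2.58 * 0.55138204
U = 1.4226

1.4226


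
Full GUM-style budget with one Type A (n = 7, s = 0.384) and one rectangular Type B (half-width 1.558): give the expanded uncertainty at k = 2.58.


u_A = s / sqrt(n) = 0.384 / sqrt(7) = 0.14513836
u_B = half_width / sqrt(3) = 1.558 / sqrt(3) = 0.89951172
uc = sqrt(u_A^2 + u_B^2) = sqrt(0.14513836^2 + 0.89951172^2) = 0.9111457
U = k * uc = 2.58 * 0.9111457
U = 2.3508

2.3508


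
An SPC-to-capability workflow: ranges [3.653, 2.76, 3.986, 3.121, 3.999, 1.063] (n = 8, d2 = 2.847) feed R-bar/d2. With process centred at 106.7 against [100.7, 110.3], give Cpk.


R_bar = (3.653 + 2.76 + 3.986 + 3.121 + 3.999 + 1.063) / 6 = 3.097
sigma = R_bar / d2 = 3.097 / 2.847 = 1.0878117
Cp = (USL - LSL)/(6*sigma) = (110.3 - 100.7)/(6*1.0878117) = 1.4708
Cpu = (110.3 - 106.7)/(3*1.0878117) = 1.1031
Cpl = (106.7 - 100.7)/(3*1.0878117) = 1.8386
Cpk = min(Cpu, Cpl) = 1.1031

1.1031


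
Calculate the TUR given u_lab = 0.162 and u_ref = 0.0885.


TUR = u_lab / u_ref
= 0.162 / 0.0885
= 1.8305

1.8305


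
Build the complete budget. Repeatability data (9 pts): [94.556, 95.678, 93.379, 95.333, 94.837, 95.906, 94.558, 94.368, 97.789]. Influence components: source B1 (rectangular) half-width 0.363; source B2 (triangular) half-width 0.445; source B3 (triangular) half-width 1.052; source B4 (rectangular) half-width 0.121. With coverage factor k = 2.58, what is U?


mean = (94.556 + 95.678 + 93.379 + 95.333 + 94.837 + 95.906 + 94.558 + 94.368 + 97.789) / 9 = 95.156
s = sqrt(sum((x - mean)^2)/(n-1)) = 1.2448414
u_A = s / sqrt(n) = 1.2448414 / sqrt(9) = 0.41494713
u_B1 = 0.363 / sqrt(3) = 0.20957815
u_B2 = 0.445 / sqrt(6) = 0.18167049
u_B3 = 1.052 / sqrt(6) = 0.4294772
u_B4 = 0.121 / sqrt(3) = 0.069859383
uc = sqrt(0.41494713^2 + 0.20957815^2 + 0.18167049^2 + 0.4294772^2 + 0.069859383^2) = 0.66214748
U = k * uc = 2.58 * 0.66214748
U = 1.7083

1.7083


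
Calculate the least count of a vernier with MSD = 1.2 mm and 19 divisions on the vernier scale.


LC = MSD / n_div
= 1.2 / 19
= 0.0632

0.0632


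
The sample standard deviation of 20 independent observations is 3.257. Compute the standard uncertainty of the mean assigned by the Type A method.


u_A = s / sqrt(n)
u_A = 3.257 / sqrt(20)
u_A = 3.257 / 4.472136
u_A = 0.7283

0.7283


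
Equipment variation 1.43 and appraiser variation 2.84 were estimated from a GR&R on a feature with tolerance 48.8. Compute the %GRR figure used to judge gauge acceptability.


GRR = sqrt(EV^2 + AV^2) = sqrt(1.43^2 + 2.84^2) = 3.1797012
%GRR = GRR / tol * 100 = 3.1797012 / 48.8 * 100
%GRR = 6.5158

6.5158


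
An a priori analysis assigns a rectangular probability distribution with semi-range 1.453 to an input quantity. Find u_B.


u_B = half_width / sqrt(3)
u_B = 1.453 / 1.7320508
u_B = 0.8389

0.8389


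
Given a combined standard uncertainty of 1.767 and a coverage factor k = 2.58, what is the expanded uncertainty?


U = k * uc
U = 2.58 * 1.767
U = 4.5589

4.5589


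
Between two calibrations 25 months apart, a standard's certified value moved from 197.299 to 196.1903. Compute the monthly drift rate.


rate = (v2 - v1) / months
= (196.1903 - 197.299) / 25
= -1.1087 / 25
= -0.0443

-0.0443


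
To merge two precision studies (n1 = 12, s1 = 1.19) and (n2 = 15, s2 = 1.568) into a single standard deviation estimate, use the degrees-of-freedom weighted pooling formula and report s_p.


s_p = sqrt(((n1-1)*s1^2 + (n2-1)*s2^2) / (n1+n2-2))
numerator = (12-1)*1.19^2 + (15-1)*1.568^2 = 15.5771 + 34.420736 = 49.997836
denominator = 12 + 15 - 2 = 25
s_p^2 = 49.997836 / 25 = 1.9999134
s_p = sqrt(1.9999134) = 1.4142

1.4142


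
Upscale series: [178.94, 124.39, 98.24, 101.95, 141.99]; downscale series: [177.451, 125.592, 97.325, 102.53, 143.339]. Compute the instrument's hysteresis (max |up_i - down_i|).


|178.94 - 177.451| = 1.4890
|124.39 - 125.592| = 1.2020
|98.24 - 97.325| = 0.9150
|101.95 - 102.53| = 0.5800
|141.99 - 143.339| = 1.3490
hysteresis = max(diffs) = 1.4890

1.4890


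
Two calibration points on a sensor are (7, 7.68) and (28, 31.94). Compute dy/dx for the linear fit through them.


slope = (y2 - y1) / (x2 - x1)
= (31.94 - 7.68) / (28 - 7)
= 24.2600 / 21
= 1.1552

1.1552


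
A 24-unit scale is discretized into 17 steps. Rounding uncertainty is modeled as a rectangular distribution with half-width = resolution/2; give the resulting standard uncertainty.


resolution = range / divisions
resolution = 24 / 17 = 1.4117647
u_res = resolution / (2*sqrt(3))
u_res = 1.4117647 / 3.4641016
u_res = 0.4075

0.4075


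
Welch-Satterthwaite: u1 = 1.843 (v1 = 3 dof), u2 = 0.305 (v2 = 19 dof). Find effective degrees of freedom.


uc = sqrt(u1^2 + u2^2) = sqrt(1.843^2 + 0.305^2) = 1.8680669
v_eff = uc^4 / (u1^4/v1 + u2^4/v2)
= 1.8680669^4 / (1.843^4/3 + 0.305^4/19)
= 12.177824 / 3.8461969
v_eff = 3.1662

3.1662


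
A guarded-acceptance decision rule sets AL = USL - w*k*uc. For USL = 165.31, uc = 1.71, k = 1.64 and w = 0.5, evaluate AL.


U = k * uc = 1.64 * 1.71 = 2.8044
guard band g = w * U = 0.5 * 2.8044 = 1.4022
AL = USL - g = 165.31 - 1.4022
AL = 163.9078

163.9078


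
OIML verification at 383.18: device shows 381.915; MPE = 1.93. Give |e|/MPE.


e = indication - reference = 381.915 - 383.18 = -1.2650
|e| = 1.2650
ratio = |e| / MPE = 1.2650 / 1.93
ratio = 0.6554

0.6554


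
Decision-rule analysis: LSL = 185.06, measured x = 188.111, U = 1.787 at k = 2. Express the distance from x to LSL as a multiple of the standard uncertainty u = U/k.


u = U / k = 1.787 / 2 = 0.8935
margin = |LSL - x| = |185.06 - 188.111| = 3.051
z = margin / u = 3.051 / 0.8935
z = 3.4147

3.4147


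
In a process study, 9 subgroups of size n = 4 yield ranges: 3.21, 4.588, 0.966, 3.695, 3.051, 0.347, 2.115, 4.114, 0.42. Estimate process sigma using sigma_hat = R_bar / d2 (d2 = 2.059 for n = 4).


R_bar = (3.21 + 4.588 + 0.966 + 3.695 + 3.051 + 0.347 + 2.115 + 4.114 + 0.42) / 9
R_bar = 22.506 / 9 = 2.5006667
sigma_hat = R_bar / d2 = 2.5006667 / 2.059 = 1.2145

1.2145


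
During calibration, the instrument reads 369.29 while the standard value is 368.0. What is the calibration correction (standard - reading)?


Correction = standard - reading
= 368.0 - 369.29
= -1.2900

-1.2900


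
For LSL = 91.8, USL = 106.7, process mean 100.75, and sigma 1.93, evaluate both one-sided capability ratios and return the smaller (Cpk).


Cpu = (USL - mean) / (3*sigma) = (106.7 - 100.75) / (3*1.93) = 1.0276
Cpl = (mean - LSL) / (3*sigma) = (100.75 - 91.8) / (3*1.93) = 1.5458
Cpk = min(Cpu, Cpl) = 1.0276

1.0276


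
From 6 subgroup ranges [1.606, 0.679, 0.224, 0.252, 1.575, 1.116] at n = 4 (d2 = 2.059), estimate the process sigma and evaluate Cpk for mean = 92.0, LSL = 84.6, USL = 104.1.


R_bar = (1.606 + 0.679 + 0.224 + 0.252 + 1.575 + 1.116) / 6 = 0.90866667
sigma = R_bar / d2 = 0.90866667 / 2.059 = 0.44131456
Cp = (USL - LSL)/(6*sigma) = (104.1 - 84.6)/(6*0.44131456) = 7.3644
Cpu = (104.1 - 92.0)/(3*0.44131456) = 9.1394
Cpl = (92.0 - 84.6)/(3*0.44131456) = 5.5894
Cpk = min(Cpu, Cpl) = 5.5894

5.5894


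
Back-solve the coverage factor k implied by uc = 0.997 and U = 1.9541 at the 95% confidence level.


k = U / uc
k = 1.9541 / 0.997
k = 1.96

1.96


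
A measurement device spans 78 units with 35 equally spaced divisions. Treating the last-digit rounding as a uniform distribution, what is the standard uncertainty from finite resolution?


resolution = range / divisions
resolution = 78 / 35 = 2.2285714
u_res = resolution / (2*sqrt(3))
u_res = 2.2285714 / 3.4641016
u_res = 0.6433

0.6433


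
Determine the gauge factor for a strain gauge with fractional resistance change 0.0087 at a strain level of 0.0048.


GF = (dR/R) / epsilon
= 0.0087 / 0.0048
= 1.8125

1.8125


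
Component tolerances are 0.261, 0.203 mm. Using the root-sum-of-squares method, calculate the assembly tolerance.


RSS = sqrt(0.261^2 + 0.203^2)
= sqrt(0.10933)
= 0.3307

0.3307


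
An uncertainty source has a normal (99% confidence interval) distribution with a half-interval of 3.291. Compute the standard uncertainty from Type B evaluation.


u_B = half_width / 2.576
u_B = 3.291 / 2.576
u_B = 1.2776

1.2776


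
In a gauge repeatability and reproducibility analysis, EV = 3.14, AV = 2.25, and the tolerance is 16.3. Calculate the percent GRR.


GRR = sqrt(EV^2 + AV^2) = sqrt(3.14^2 + 2.25^2) = 3.8629134
%GRR = GRR / tol * 100 = 3.8629134 / 16.3 * 100
%GRR = 23.6989

23.6989


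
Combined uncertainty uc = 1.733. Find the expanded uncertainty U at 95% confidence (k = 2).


U = k * uc
U = 2 * 1.733
U = 3.4660

3.4660


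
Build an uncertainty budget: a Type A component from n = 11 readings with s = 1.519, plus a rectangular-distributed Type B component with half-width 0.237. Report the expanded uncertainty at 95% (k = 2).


u_A = s / sqrt(n) = 1.519 / sqrt(11) = 0.45799573
u_B = half_width / sqrt(3) = 0.237 / sqrt(3) = 0.13683201
uc = sqrt(u_A^2 + u_B^2) = sqrt(0.45799573^2 + 0.13683201^2) = 0.47799905
U = k * uc = 2 * 0.47799905
U = 0.9560

0.9560


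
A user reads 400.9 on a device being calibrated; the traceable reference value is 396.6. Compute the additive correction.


Correction = standard - reading
= 396.6 - 400.9
= -4.3000

-4.3000


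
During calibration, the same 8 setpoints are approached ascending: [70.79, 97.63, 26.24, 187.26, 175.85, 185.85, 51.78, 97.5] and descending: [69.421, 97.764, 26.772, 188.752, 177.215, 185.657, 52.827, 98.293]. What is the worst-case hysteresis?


|70.79 - 69.421| = 1.3690
|97.63 - 97.764| = 0.1340
|26.24 - 26.772| = 0.5320
|187.26 - 188.752| = 1.4920
|175.85 - 177.215| = 1.3650
|185.85 - 185.657| = 0.1930
|51.78 - 52.827| = 1.0470
|97.5 - 98.293| = 0.7930
hysteresis = max(diffs) = 1.4920

1.4920


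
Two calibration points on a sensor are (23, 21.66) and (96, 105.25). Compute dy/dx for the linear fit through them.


slope = (y2 - y1) / (x2 - x1)
= (105.25 - 21.66) / (96 - 23)
= 83.5900 / 73
= 1.1451

1.1451


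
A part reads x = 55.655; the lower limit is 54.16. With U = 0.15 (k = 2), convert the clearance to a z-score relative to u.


u = U / k = 0.15 / 2 = 0.075
margin = |LSL - x| = |54.16 - 55.655| = 1.495
z = margin / u = 1.495 / 0.075
z = 19.9333

19.9333


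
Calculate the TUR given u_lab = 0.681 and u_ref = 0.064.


TUR = u_lab / u_ref
= 0.681 / 0.064
= 10.6406

10.6406


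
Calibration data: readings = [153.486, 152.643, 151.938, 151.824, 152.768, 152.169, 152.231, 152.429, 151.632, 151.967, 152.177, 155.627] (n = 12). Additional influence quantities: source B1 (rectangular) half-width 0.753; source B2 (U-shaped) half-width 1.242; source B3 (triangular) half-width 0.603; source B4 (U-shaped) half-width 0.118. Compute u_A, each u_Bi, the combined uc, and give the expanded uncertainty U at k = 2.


mean = (153.486 + 152.643 + 151.938 + 151.824 + 152.768 + 152.169 + 152.231 + 152.429 + 151.632 + 151.967 + 152.177 + 155.627) / 12 = 152.57425
s = sqrt(sum((x - mean)^2)/(n-1)) = 1.0820043
u_A = s / sqrt(n) = 1.0820043 / sqrt(12) = 0.31234774
u_B1 = 0.753 / sqrt(3) = 0.43474475
u_B2 = 1.242 / sqrt(2) = 0.87822662
u_B3 = 0.603 / sqrt(6) = 0.24617372
u_B4 = 0.118 / sqrt(2) = 0.0834386
uc = sqrt(0.31234774^2 + 0.43474475^2 + 0.87822662^2 + 0.24617372^2 + 0.0834386^2) = 1.0608532
U = k * uc = 2 * 1.0608532
U = 2.1217

2.1217


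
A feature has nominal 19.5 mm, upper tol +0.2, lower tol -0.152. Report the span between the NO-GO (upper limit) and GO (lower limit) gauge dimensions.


GO = nominal - lower_tol (smallest hole = maximum material condition)
GO = 19.5 - 0.152 = 19.348
NO-GO = nominal + upper_tol (largest hole = least material condition)
NO-GO = 19.5 + 0.2 = 19.7
spread = NO-GO - GO = 19.7 - 19.348 = 0.3520

0.3520


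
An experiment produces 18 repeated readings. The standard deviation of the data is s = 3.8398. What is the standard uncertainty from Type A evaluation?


u_A = s / sqrt(n)
u_A = 3.8398 / sqrt(18)
u_A = 3.8398 / 4.2426407
u_A = 0.9050

0.9050


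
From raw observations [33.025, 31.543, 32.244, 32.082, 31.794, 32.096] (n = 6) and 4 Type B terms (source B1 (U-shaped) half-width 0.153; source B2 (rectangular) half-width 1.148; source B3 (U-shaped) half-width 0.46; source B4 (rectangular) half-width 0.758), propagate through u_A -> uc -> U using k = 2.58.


mean = (33.025 + 31.543 + 32.244 + 32.082 + 31.794 + 32.096) / 6 = 32.13066667
s = sqrt(sum((x - mean)^2)/(n-1)) = 0.50496403
u_A = s / sqrt(n) = 0.50496403 / sqrt(6) = 0.2061507
u_B1 = 0.153 / sqrt(2) = 0.10818734
u_B2 = 1.148 / sqrt(3) = 0.66279811
u_B3 = 0.46 / sqrt(2) = 0.32526912
u_B4 = 0.758 / sqrt(3) = 0.4376315
uc = sqrt(0.2061507^2 + 0.10818734^2 + 0.66279811^2 + 0.32526912^2 + 0.4376315^2) = 0.88928357
U = k * uc = 2.58 * 0.88928357
U = 2.2944

2.2944


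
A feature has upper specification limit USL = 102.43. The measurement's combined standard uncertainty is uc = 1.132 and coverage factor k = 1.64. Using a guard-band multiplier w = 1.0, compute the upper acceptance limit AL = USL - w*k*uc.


U = k * uc = 1.64 * 1.132 = 1.85648
guard band g = w * U = 1.0 * 1.85648 = 1.85648
AL = USL - g = 102.43 - 1.85648
AL = 100.5735

100.5735


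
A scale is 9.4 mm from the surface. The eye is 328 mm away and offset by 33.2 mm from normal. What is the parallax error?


error = h * offset / d
= 9.4 * 33.2 / 328
= 0.9515

0.9515


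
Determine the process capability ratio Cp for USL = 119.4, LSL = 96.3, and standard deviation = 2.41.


Cp = (USL - LSL) / (6 * sigma)
= (119.4 - 96.3) / (6 * 2.41)
= 23.1000 / 14.4600
= 1.5975

1.5975


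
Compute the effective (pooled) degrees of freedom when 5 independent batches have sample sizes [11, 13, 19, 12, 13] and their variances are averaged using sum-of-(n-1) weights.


nu = sum_i (n_i - 1)
nu = ((11 - 1) + (13 - 1) + (19 - 1) + (12 - 1) + (13 - 1))
nu = 10 + 12 + 18 + 11 + 12
nu = 63

63


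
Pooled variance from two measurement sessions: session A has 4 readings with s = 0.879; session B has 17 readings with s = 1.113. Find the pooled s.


s_p = sqrt(((n1-1)*s1^2 + (n2-1)*s2^2) / (n1+n2-2))
numerator = (4-1)*0.879^2 + (17-1)*1.113^2 = 2.317923 + 19.820304 = 22.138227
denominator = 4 + 17 - 2 = 19
s_p^2 = 22.138227 / 19 = 1.1651698
s_p = sqrt(1.1651698) = 1.0794

1.0794


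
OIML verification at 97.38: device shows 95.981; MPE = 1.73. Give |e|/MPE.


e = indication - reference = 95.981 - 97.38 = -1.3990
|e| = 1.3990
ratio = |e| / MPE = 1.3990 / 1.73
ratio = 0.8087

0.8087


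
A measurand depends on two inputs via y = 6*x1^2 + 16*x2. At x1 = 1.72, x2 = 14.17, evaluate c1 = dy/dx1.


y = 6*x1^2 + 16*x2
dy/dx1 = 2*6*x1
Evaluate at x1 = 1.72: c1 = 12 * 1.72
c1 = 20.6400

20.6400


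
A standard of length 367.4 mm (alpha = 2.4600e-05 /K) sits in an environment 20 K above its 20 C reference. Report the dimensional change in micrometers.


dL = L * alpha * dT
= 367.4 * 2.4600e-05 * 20
= 0.1807608 mm
dL_um = 0.1807608 * 1000 = 180.7608 um

180.7608


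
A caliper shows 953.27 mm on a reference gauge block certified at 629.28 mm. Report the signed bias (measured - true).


Systematic error = measured - true
= 953.27 - 629.28
= 323.9900

323.9900


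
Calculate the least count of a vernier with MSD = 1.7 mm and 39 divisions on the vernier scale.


LC = MSD / n_div
= 1.7 / 39
= 0.0436

0.0436


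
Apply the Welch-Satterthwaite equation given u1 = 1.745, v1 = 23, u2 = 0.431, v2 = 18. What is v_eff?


uc = sqrt(u1^2 + u2^2) = sqrt(1.745^2 + 0.431^2) = 1.7974387
v_eff = uc^4 / (u1^4/v1 + u2^4/v2)
= 1.7974387^4 / (1.745^4/23 + 0.431^4/18)
= 10.437977 / 0.40505521
v_eff = 25.7693

25.7693


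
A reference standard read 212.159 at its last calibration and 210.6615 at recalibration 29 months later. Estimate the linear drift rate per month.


rate = (v2 - v1) / months
= (210.6615 - 212.159) / 29
= -1.4975 / 29
= -0.0516

-0.0516


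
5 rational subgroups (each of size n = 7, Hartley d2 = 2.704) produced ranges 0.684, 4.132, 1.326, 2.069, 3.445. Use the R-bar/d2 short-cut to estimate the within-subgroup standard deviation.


R_bar = (0.684 + 4.132 + 1.326 + 2.069 + 3.445) / 5
R_bar = 11.656 / 5 = 2.3312
sigma_hat = R_bar / d2 = 2.3312 / 2.704 = 0.8621

0.8621


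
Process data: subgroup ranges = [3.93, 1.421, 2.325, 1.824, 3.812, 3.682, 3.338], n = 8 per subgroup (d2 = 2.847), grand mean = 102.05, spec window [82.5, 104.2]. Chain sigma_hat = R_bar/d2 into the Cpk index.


R_bar = (3.93 + 1.421 + 2.325 + 1.824 + 3.812 + 3.682 + 3.338) / 7 = 2.9045714
sigma = R_bar / d2 = 2.9045714 / 2.847 = 1.0202218
Cp = (USL - LSL)/(6*sigma) = (104.2 - 82.5)/(6*1.0202218) = 3.5450
Cpu = (104.2 - 102.05)/(3*1.0202218) = 0.7025
Cpl = (102.05 - 82.5)/(3*1.0202218) = 6.3875
Cpk = min(Cpu, Cpl) = 0.7025

0.7025


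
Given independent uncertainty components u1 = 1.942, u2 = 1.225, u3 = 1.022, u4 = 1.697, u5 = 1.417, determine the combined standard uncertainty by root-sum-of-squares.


uc = sqrt(1.942^2 + 1.225^2 + 1.022^2 + 1.697^2 + 1.417^2)
uc = sqrt(11.204171)
uc = 3.3473

3.3473


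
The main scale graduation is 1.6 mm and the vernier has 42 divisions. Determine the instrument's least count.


LC = MSD / n_div
= 1.6 / 42
= 0.0381

0.0381


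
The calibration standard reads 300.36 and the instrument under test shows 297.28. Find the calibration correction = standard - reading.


Correction = standard - reading
= 300.36 - 297.28
= 3.0800

3.0800


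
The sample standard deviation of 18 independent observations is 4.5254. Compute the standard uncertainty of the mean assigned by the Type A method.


u_A = s / sqrt(n)
u_A = 4.5254 / sqrt(18)
u_A = 4.5254 / 4.2426407
u_A = 1.0666

1.0666


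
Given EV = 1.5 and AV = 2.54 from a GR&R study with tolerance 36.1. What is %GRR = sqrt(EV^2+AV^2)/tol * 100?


GRR = sqrt(EV^2 + AV^2) = sqrt(1.5^2 + 2.54^2) = 2.9498475
%GRR = GRR / tol * 100 = 2.9498475 / 36.1 * 100
%GRR = 8.1713

8.1713


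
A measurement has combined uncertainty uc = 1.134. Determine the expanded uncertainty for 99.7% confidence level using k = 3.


U = k * uc
U = 3 * 1.134
U = 3.4020

3.4020


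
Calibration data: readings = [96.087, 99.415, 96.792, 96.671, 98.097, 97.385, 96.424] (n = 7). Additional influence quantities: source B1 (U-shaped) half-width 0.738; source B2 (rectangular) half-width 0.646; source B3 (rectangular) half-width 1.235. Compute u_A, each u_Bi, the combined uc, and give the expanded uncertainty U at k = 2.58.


mean = (96.087 + 99.415 + 96.792 + 96.671 + 98.097 + 97.385 + 96.424) / 7 = 97.26728571
s = sqrt(sum((x - mean)^2)/(n-1)) = 1.1547451
u_A = s / sqrt(n) = 1.1547451 / sqrt(7) = 0.43645262
u_B1 = 0.738 / sqrt(2) = 0.5218448
u_B2 = 0.646 / sqrt(3) = 0.37296827
u_B3 = 1.235 / sqrt(3) = 0.71302758
uc = sqrt(0.43645262^2 + 0.5218448^2 + 0.37296827^2 + 0.71302758^2) = 1.0537203
U = k * uc = 2.58 * 1.0537203
U = 2.7186

2.7186


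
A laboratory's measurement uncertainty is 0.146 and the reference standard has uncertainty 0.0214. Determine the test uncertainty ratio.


TUR = u_lab / u_ref
= 0.146 / 0.0214
= 6.8224

6.8224


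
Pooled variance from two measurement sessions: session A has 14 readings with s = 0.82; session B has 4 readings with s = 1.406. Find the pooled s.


s_p = sqrt(((n1-1)*s1^2 + (n2-1)*s2^2) / (n1+n2-2))
numerator = (14-1)*0.82^2 + (4-1)*1.406^2 = 8.7412 + 5.930508 = 14.671708
denominator = 14 + 4 - 2 = 16
s_p^2 = 14.671708 / 16 = 0.91698175
s_p = sqrt(0.91698175) = 0.9576

0.9576


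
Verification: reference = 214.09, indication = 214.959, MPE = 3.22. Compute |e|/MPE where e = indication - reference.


e = indication - reference = 214.959 - 214.09 = 0.8690
|e| = 0.8690
ratio = |e| / MPE = 0.8690 / 3.22
ratio = 0.2699

0.2699


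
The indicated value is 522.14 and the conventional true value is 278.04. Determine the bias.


Systematic error = measured - true
= 522.14 - 278.04
= 244.1000

244.1000


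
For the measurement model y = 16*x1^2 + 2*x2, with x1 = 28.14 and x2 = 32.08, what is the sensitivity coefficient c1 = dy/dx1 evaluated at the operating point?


y = 16*x1^2 + 2*x2
dy/dx1 = 2*16*x1
Evaluate at x1 = 28.14: c1 = 32 * 28.14
c1 = 900.4800

900.4800


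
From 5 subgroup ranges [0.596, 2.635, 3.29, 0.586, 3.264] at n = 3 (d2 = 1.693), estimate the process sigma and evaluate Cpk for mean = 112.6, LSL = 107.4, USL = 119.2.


R_bar = (0.596 + 2.635 + 3.29 + 0.586 + 3.264) / 5 = 2.0742
sigma = R_bar / d2 = 2.0742 / 1.693 = 1.2251624
Cp = (USL - LSL)/(6*sigma) = (119.2 - 107.4)/(6*1.2251624) = 1.6052
Cpu = (119.2 - 112.6)/(3*1.2251624) = 1.7957
Cpl = (112.6 - 107.4)/(3*1.2251624) = 1.4148
Cpk = min(Cpu, Cpl) = 1.4148

1.4148


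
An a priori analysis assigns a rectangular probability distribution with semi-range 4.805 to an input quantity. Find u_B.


u_B = half_width / sqrt(3)
u_B = 4.805 / 1.7320508
u_B = 2.7742

2.7742


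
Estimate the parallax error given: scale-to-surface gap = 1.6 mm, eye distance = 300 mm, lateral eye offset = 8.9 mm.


error = h * offset / d
= 1.6 * 8.9 / 300
= 0.0475

0.0475


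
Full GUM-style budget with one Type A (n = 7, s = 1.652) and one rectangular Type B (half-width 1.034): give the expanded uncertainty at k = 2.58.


u_A = s / sqrt(n) = 1.652 / sqrt(7) = 0.62439731
u_B = half_width / sqrt(3) = 1.034 / sqrt(3) = 0.59698018
uc = sqrt(u_A^2 + u_B^2) = sqrt(0.62439731^2 + 0.59698018^2) = 0.86386187
U = k * uc = 2.58 * 0.86386187
U = 2.2288

2.2288


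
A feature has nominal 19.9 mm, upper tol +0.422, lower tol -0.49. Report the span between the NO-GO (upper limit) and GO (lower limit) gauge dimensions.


GO = nominal - lower_tol (smallest hole = maximum material condition)
GO = 19.9 - 0.49 = 19.41
NO-GO = nominal + upper_tol (largest hole = least material condition)
NO-GO = 19.9 + 0.422 = 20.322
spread = NO-GO - GO = 20.322 - 19.41 = 0.9120

0.9120


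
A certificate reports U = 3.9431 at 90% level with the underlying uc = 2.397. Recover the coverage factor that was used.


k = U / uc
k = 3.9431 / 2.397
k = 1.645

1.645


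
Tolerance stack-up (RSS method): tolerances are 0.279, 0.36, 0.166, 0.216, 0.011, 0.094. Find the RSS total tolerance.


RSS = sqrt(0.279^2 + 0.36^2 + 0.166^2 + 0.216^2 + 0.011^2 + 0.094^2)
= sqrt(0.29061)
= 0.5391

0.5391


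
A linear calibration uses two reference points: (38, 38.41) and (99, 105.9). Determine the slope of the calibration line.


slope = (y2 - y1) / (x2 - x1)
= (105.9 - 38.41) / (99 - 38)
= 67.4900 / 61
= 1.1064

1.1064


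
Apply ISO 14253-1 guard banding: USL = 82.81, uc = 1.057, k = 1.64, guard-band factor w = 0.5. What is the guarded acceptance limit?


U = k * uc = 1.64 * 1.057 = 1.73348
guard band g = w * U = 0.5 * 1.73348 = 0.86674
AL = USL - g = 82.81 - 0.86674
AL = 81.9433

81.9433


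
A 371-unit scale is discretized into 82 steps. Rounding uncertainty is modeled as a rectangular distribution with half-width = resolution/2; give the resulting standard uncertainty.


resolution = range / divisions
resolution = 371 / 82 = 4.5243902
u_res = resolution / (2*sqrt(3))
u_res = 4.5243902 / 3.4641016
u_res = 1.3061

1.3061


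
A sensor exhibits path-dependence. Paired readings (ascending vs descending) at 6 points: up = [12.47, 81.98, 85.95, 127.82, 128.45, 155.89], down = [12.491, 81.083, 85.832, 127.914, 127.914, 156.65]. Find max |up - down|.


|12.47 - 12.491| = 0.0210
|81.98 - 81.083| = 0.8970
|85.95 - 85.832| = 0.1180
|127.82 - 127.914| = 0.0940
|128.45 - 127.914| = 0.5360
|155.89 - 156.65| = 0.7600
hysteresis = max(diffs) = 0.8970

0.8970


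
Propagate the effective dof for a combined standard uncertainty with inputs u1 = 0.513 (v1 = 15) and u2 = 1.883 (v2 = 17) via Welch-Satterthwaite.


uc = sqrt(u1^2 + u2^2) = sqrt(0.513^2 + 1.883^2) = 1.9516296
v_eff = uc^4 / (u1^4/v1 + u2^4/v2)
= 1.9516296^4 / (0.513^4/15 + 1.883^4/17)
= 14.5074 / 0.74414134
v_eff = 19.4955

19.4955


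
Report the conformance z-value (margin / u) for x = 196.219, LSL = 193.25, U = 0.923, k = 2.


u = U / k = 0.923 / 2 = 0.4615
margin = |LSL - x| = |193.25 - 196.219| = 2.969
z = margin / u = 2.969 / 0.4615
z = 6.4334

6.4334


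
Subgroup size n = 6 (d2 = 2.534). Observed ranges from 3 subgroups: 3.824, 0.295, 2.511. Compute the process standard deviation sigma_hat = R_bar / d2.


R_bar = (3.824 + 0.295 + 2.511) / 3
R_bar = 6.63 / 3 = 2.21
sigma_hat = R_bar / d2 = 2.21 / 2.534 = 0.8721

0.8721


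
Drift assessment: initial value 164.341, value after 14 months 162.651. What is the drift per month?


rate = (v2 - v1) / months
= (162.651 - 164.341) / 14
= -1.6900 / 14
= -0.1207

-0.1207


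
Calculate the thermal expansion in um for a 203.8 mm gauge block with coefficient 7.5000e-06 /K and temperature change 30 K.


dL = L * alpha * dT
= 203.8 * 7.5000e-06 * 30
= 0.0458550 mm
dL_um = 0.0458550 * 1000 = 45.8550 um

45.8550


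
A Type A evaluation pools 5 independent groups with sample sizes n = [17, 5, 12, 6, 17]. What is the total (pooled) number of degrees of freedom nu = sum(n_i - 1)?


nu = sum_i (n_i - 1)
nu = ((17 - 1) + (5 - 1) + (12 - 1) + (6 - 1) + (17 - 1))
nu = 16 + 4 + 11 + 5 + 16
nu = 52

52


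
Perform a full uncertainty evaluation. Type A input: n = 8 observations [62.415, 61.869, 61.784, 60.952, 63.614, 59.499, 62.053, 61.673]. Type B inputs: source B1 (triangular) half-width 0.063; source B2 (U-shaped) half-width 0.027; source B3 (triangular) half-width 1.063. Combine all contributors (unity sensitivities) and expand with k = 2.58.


mean = (62.415 + 61.869 + 61.784 + 60.952 + 63.614 + 59.499 + 62.053 + 61.673) / 8 = 61.732375
s = sqrt(sum((x - mean)^2)/(n-1)) = 1.179049
u_A = s / sqrt(n) = 1.179049 / sqrt(8) = 0.41685677
u_B1 = 0.063 / sqrt(6) = 0.025719642
u_B2 = 0.027 / sqrt(2) = 0.019091883
u_B3 = 1.063 / sqrt(6) = 0.43396793
uc = sqrt(0.41685677^2 + 0.025719642^2 + 0.019091883^2 + 0.43396793^2) = 0.60259749
U = k * uc = 2.58 * 0.60259749
U = 1.5547

1.5547


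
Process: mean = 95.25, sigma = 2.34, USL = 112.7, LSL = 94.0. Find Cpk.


Cpu = (USL - mean) / (3*sigma) = (112.7 - 95.25) / (3*2.34) = 2.4858
Cpl = (mean - LSL) / (3*sigma) = (95.25 - 94.0) / (3*2.34) = 0.1781
Cpk = min(Cpu, Cpl) = 0.1781

0.1781


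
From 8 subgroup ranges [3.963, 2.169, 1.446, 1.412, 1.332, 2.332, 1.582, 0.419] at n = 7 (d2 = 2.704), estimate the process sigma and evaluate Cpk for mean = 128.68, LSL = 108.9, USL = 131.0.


R_bar = (3.963 + 2.169 + 1.446 + 1.412 + 1.332 + 2.332 + 1.582 + 0.419) / 8 = 1.831875
sigma = R_bar / d2 = 1.831875 / 2.704 = 0.67746857
Cp = (USL - LSL)/(6*sigma) = (131.0 - 108.9)/(6*0.67746857) = 5.4369
Cpu = (131.0 - 128.68)/(3*0.67746857) = 1.1415
Cpl = (128.68 - 108.9)/(3*0.67746857) = 9.7323
Cpk = min(Cpu, Cpl) = 1.1415

1.1415


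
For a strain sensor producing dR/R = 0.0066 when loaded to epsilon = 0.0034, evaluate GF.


GF = (dR/R) / epsilon
= 0.0066 / 0.0034
= 1.9412

1.9412


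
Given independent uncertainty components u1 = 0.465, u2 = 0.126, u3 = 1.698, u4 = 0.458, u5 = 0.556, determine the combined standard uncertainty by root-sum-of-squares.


uc = sqrt(0.465^2 + 0.126^2 + 1.698^2 + 0.458^2 + 0.556^2)
uc = sqrt(3.634205)
uc = 1.9064

1.9064


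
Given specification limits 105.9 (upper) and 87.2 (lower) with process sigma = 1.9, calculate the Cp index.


Cp = (USL - LSL) / (6 * sigma)
= (105.9 - 87.2) / (6 * 1.9)
= 18.7000 / 11.4000
= 1.6404

1.6404


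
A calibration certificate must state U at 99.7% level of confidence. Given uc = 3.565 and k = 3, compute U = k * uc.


U = k * uc
U = 3 * 3.565
U = 10.6950

10.6950


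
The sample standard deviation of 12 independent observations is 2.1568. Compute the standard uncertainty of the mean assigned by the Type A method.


u_A = s / sqrt(n)
u_A = 2.1568 / sqrt(12)
u_A = 2.1568 / 3.4641016
u_A = 0.6226

0.6226


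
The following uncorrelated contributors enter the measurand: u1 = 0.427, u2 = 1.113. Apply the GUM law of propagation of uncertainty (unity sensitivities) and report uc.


uc = sqrt(0.427^2 + 1.113^2)
uc = sqrt(1.421098)
uc = 1.1921

1.1921


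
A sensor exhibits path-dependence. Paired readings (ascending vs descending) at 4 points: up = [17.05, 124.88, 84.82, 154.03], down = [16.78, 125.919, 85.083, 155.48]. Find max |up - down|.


|17.05 - 16.78| = 0.2700
|124.88 - 125.919| = 1.0390
|84.82 - 85.083| = 0.2630
|154.03 - 155.48| = 1.4500
hysteresis = max(diffs) = 1.4500

1.4500


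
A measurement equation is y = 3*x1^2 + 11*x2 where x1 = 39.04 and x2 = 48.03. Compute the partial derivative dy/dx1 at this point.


y = 3*x1^2 + 11*x2
dy/dx1 = 2*3*x1
Evaluate at x1 = 39.04: c1 = 6 * 39.04
c1 = 234.2400

234.2400


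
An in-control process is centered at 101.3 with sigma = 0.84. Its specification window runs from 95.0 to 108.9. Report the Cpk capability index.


Cpu = (USL - mean) / (3*sigma) = (108.9 - 101.3) / (3*0.84) = 3.0159
Cpl = (mean - LSL) / (3*sigma) = (101.3 - 95.0) / (3*0.84) = 2.5000
Cpk = min(Cpu, Cpl) = 2.5000

2.5000


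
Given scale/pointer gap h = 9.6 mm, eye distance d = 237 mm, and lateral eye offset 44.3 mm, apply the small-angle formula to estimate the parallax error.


error = h * offset / d
= 9.6 * 44.3 / 237
= 1.7944

1.7944


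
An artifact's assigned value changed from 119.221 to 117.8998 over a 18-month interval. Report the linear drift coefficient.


rate = (v2 - v1) / months
= (117.8998 - 119.221) / 18
= -1.3212 / 18
= -0.0734

-0.0734


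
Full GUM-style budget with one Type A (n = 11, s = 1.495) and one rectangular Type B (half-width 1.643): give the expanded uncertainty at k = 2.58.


u_A = s / sqrt(n) = 1.495 / sqrt(11) = 0.45075946
u_B = half_width / sqrt(3) = 1.643 / sqrt(3) = 0.94858649
uc = sqrt(u_A^2 + u_B^2) = sqrt(0.45075946^2 + 0.94858649^2) = 1.0502383
U = k * uc = 2.58 * 1.0502383
U = 2.7096

2.7096


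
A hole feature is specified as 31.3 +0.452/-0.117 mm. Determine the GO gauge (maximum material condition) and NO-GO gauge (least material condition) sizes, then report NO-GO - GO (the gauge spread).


GO = nominal - lower_tol (smallest hole = maximum material condition)
GO = 31.3 - 0.117 = 31.183
NO-GO = nominal + upper_tol (largest hole = least material condition)
NO-GO = 31.3 + 0.452 = 31.752
spread = NO-GO - GO = 31.752 - 31.183 = 0.5690

0.5690


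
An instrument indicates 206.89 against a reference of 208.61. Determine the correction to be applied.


Correction = standard - reading
= 208.61 - 206.89
= 1.7200

1.7200


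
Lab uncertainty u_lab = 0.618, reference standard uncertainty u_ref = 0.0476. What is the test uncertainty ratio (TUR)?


TUR = u_lab / u_ref
= 0.618 / 0.0476
= 12.9832

12.9832


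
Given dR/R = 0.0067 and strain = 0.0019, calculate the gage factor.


GF = (dR/R) / epsilon
= 0.0067 / 0.0019
= 3.5263

3.5263


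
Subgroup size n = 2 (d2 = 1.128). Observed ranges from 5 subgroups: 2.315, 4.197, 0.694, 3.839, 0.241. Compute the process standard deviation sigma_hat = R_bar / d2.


R_bar = (2.315 + 4.197 + 0.694 + 3.839 + 0.241) / 5
R_bar = 11.286 / 5 = 2.2572
sigma_hat = R_bar / d2 = 2.2572 / 1.128 = 2.0011

2.0011


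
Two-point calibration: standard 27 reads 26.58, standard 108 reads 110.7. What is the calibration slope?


slope = (y2 - y1) / (x2 - x1)
= (110.7 - 26.58) / (108 - 27)
= 84.1200 / 81
= 1.0385

1.0385


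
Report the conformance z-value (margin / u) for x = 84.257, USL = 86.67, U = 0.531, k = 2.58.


u = U / k = 0.531 / 2.58 = 0.20581395
margin = |USL - x| = |86.67 - 84.257| = 2.413
z = margin / u = 2.413 / 0.20581395
z = 11.7242

11.7242


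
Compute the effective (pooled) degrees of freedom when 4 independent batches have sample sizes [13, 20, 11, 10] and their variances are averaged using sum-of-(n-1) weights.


nu = sum_i (n_i - 1)
nu = ((13 - 1) + (20 - 1) + (11 - 1) + (10 - 1))
nu = 12 + 19 + 10 + 9
nu = 50

50


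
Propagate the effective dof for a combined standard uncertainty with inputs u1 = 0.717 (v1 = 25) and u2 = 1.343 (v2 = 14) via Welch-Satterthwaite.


uc = sqrt(u1^2 + u2^2) = sqrt(0.717^2 + 1.343^2) = 1.5224119
v_eff = uc^4 / (u1^4/v1 + u2^4/v2)
= 1.5224119^4 / (0.717^4/25 + 1.343^4/14)
= 5.3719094 / 0.24293934
v_eff = 22.1121

22.1121


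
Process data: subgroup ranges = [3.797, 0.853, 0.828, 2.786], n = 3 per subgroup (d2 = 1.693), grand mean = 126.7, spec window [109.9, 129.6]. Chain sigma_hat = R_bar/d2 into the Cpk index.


R_bar = (3.797 + 0.853 + 0.828 + 2.786) / 4 = 2.066
sigma = R_bar / d2 = 2.066 / 1.693 = 1.220319
Cp = (USL - LSL)/(6*sigma) = (129.6 - 109.9)/(6*1.220319) = 2.6906
Cpu = (129.6 - 126.7)/(3*1.220319) = 0.7921
Cpl = (126.7 - 109.9)/(3*1.220319) = 4.5890
Cpk = min(Cpu, Cpl) = 0.7921

0.7921


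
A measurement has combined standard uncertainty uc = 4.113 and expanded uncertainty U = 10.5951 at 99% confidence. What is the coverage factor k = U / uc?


k = U / uc
k = 10.5951 / 4.113
k = 2.576

2.576


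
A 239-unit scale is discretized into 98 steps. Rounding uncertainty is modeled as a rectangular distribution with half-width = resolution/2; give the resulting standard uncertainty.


resolution = range / divisions
resolution = 239 / 98 = 2.4387755
u_res = resolution / (2*sqrt(3))
u_res = 2.4387755 / 3.4641016
u_res = 0.7040

0.7040
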